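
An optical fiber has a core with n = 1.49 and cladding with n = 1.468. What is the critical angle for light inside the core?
θc = arcsin(n_cladding/n_core) = 80.14°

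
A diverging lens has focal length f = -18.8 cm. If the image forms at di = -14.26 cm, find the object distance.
1/do = 1/f − 1/di → do = 59.05 cm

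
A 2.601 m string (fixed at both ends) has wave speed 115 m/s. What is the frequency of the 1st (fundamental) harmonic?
fₙ = nv/(2L) = 22.11 Hz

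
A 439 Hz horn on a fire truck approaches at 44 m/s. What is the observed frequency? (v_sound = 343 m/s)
f_obs = f·v/(v − v_s) = 503.6 Hz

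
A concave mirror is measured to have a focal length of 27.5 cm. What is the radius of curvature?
R = 2|f| = 55 cm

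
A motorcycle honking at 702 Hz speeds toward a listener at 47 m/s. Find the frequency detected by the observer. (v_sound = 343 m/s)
f_obs = f·v/(v − v_s) = 813.5 Hz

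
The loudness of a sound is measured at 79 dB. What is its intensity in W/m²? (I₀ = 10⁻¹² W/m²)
I = I₀·10^(β/10) = 7.94 × 10⁻⁵ W/m²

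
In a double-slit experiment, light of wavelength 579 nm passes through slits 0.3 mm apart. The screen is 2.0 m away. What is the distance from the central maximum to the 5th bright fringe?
y = mλL/d = 19.3 mm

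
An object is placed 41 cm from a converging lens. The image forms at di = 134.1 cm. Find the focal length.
1/f = 1/do + 1/di → f = 31.4 cm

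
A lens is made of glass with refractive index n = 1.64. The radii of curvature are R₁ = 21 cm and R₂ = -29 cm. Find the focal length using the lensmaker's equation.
1/f = (n − 1)(1/R₁ − 1/R₂) → f = 19.03 cm (converging lens)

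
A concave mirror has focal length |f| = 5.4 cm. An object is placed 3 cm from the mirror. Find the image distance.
f = +5.4 cm (concave); 1/di = 1/f − 1/do → di = -6.75 cm (virtual image, behind mirror)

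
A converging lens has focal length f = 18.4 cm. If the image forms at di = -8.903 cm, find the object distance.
1/do = 1/f − 1/di → do = 6 cm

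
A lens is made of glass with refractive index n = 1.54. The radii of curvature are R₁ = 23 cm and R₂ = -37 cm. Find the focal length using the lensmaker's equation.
1/f = (n − 1)(1/R₁ − 1/R₂) → f = 26.27 cm (converging lens)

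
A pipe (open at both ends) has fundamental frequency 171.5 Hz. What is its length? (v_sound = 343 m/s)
L = v/(2f₁) = 1 m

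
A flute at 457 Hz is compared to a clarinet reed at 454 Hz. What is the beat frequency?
3 Hz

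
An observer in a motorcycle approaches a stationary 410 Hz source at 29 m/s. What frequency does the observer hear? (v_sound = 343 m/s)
f_obs = f·(v + v_o)/v = 444.7 Hz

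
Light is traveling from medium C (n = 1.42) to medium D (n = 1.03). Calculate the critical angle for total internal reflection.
θc = arcsin(n₂/n₁) = 46.5°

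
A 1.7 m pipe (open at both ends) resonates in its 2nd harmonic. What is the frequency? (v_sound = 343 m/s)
fₙ = nv/(2L) = 201.8 Hz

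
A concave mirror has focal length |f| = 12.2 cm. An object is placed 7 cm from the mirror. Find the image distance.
f = +12.2 cm (concave); 1/di = 1/f − 1/do → di = -16.42 cm (virtual image, behind mirror)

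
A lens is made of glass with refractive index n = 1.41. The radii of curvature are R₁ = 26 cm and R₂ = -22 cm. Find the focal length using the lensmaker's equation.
1/f = (n − 1)(1/R₁ − 1/R₂) → f = 29.07 cm (converging lens)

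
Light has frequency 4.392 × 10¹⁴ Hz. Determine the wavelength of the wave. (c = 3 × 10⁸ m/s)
λ = c/f = 683.1 nm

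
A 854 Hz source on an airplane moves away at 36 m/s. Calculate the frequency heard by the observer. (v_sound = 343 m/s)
f_obs = f·v/(v + v_s) = 772.9 Hz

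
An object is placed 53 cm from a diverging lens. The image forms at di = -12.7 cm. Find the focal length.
1/f = 1/do + 1/di → f = -16.7 cm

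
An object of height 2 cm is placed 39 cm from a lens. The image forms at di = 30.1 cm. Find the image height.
hi = (-di/do) × ho = -1.544 cm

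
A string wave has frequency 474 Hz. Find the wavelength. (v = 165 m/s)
λ = v/f = 0.3481 m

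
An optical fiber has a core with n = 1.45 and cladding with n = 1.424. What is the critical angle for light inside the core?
θc = arcsin(n_cladding/n_core) = 79.13°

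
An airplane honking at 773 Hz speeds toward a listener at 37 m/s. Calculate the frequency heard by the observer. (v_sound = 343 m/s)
f_obs = f·v/(v − v_s) = 866.5 Hz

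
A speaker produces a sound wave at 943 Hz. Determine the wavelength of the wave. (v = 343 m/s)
λ = v/f = 0.3637 m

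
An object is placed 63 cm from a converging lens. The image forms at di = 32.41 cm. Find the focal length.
1/f = 1/do + 1/di → f = 21.4 cm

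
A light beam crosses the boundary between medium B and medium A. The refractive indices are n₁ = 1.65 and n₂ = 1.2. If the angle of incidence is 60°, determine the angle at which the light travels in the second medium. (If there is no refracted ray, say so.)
sin θ₂ = (n₁/n₂)·sin θ₁ = 1.191 > 1, so there is no refracted ray — the light undergoes total internal reflection.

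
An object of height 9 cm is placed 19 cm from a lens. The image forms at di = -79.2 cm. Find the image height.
hi = (-di/do) × ho = 37.52 cm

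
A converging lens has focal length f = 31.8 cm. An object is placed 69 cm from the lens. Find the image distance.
1/di = 1/f − 1/do → di = 58.98 cm (real image)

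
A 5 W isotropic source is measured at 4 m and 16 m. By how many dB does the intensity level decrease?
Δβ = 20·log₁₀(r₂/r₁) = 12.04 dB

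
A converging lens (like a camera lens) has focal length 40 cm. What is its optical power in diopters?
P = 1/f = 2.5 D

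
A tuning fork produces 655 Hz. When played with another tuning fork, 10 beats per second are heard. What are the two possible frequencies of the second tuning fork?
f₂ = 655 ± 10 Hz → 665 Hz or 645 Hz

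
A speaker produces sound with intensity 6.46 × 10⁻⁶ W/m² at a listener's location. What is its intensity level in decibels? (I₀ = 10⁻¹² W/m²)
β = 10·log₁₀(I/I₀) = 68.1 dB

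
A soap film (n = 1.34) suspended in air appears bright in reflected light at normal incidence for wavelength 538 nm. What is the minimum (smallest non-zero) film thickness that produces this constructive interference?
2nt = (m − ½)λ with m = 1 → t = (m − ½)λ/(2n) = 100.4 nm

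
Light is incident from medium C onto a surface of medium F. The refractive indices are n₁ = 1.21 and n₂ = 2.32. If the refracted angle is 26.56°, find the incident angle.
sin θ₁ = (n₂/n₁)·sin θ₂ → θ₁ = 59.02°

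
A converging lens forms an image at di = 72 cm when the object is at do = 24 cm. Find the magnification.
M = −di/do = -3 (inverted image)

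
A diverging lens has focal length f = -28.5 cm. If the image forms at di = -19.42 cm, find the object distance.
1/do = 1/f − 1/di → do = 60.95 cm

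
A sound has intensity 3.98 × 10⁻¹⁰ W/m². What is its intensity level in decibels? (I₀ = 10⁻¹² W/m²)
β = 10·log₁₀(I/I₀) = 26 dB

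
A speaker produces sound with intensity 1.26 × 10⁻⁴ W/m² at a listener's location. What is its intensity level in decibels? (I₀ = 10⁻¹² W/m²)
β = 10·log₁₀(I/I₀) = 81 dB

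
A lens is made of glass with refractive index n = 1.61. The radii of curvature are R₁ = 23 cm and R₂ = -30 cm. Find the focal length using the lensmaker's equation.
1/f = (n − 1)(1/R₁ − 1/R₂) → f = 21.34 cm (converging lens)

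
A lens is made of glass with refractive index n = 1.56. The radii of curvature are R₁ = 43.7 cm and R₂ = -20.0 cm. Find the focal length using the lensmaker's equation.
1/f = (n − 1)(1/R₁ − 1/R₂) → f = 24.5 cm (converging lens)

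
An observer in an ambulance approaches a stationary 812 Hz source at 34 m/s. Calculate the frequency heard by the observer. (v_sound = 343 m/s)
f_obs = f·(v + v_o)/v = 892.5 Hz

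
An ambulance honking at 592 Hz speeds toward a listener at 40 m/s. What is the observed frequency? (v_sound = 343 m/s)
f_obs = f·v/(v − v_s) = 670.2 Hz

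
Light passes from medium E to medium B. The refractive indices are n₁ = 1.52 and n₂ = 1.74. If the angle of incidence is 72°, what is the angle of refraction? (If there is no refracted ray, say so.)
sin θ₂ = (n₁/n₂)·sin θ₁ = 0.8308 → θ₂ = 56.18°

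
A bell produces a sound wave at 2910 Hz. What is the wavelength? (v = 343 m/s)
λ = v/f = 0.1179 m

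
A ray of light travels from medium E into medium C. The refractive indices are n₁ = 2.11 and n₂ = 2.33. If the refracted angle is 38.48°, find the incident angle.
sin θ₁ = (n₂/n₁)·sin θ₂ → θ₁ = 43.4°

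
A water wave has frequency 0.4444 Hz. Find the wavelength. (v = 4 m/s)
λ = v/f = 9.001 m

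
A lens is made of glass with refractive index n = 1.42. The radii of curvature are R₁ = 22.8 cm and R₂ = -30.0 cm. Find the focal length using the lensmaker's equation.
1/f = (n − 1)(1/R₁ − 1/R₂) → f = 30.84 cm (converging lens)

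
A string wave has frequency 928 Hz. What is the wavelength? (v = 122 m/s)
λ = v/f = 0.1315 m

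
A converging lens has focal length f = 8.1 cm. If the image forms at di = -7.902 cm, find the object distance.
1/do = 1/f − 1/di → do = 4 cm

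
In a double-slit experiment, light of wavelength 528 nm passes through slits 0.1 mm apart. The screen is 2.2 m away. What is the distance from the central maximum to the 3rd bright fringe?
y = mλL/d = 34.85 mm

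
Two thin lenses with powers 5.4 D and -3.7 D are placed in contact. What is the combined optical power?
P_total = P₁ + P₂ = 1.7 D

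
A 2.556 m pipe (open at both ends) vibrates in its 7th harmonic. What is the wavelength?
λₙ = 2L/n = 0.7303 m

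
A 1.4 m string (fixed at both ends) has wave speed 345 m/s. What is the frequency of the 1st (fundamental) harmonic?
fₙ = nv/(2L) = 123.2 Hz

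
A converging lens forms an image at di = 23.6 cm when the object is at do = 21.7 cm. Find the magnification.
M = −di/do = -1.088 (inverted image)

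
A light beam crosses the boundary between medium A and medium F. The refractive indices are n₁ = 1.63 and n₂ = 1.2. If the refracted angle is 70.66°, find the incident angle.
sin θ₁ = (n₂/n₁)·sin θ₂ → θ₁ = 44°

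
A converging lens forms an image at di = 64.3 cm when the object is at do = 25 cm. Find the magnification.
M = −di/do = -2.572 (inverted image)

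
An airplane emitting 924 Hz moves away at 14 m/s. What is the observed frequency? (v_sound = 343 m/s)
f_obs = f·v/(v + v_s) = 887.8 Hz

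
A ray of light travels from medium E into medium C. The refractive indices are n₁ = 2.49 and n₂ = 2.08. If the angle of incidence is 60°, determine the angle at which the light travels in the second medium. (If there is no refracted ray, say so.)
sin θ₂ = (n₁/n₂)·sin θ₁ = 1.037 > 1, so there is no refracted ray — the light undergoes total internal reflection.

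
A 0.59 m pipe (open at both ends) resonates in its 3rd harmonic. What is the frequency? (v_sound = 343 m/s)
fₙ = nv/(2L) = 872 Hz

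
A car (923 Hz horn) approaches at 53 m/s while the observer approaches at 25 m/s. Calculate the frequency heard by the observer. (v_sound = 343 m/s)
f_obs = f·(v + v_o)/(v − v_s) = 1171 Hz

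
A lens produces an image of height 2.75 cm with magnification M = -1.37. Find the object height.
ho = |hi|/|M| = 2.007 cm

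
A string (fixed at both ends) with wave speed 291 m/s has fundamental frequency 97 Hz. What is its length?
L = v/(2f₁) = 1.5 m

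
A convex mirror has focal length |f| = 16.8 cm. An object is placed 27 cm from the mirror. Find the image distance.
f = −16.8 cm (convex); 1/di = 1/f − 1/do → di = -10.36 cm (virtual image, behind mirror)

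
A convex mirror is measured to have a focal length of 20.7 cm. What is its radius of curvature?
R = 2|f| = 41.4 cm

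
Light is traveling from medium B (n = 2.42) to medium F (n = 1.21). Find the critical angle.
θc = arcsin(n₂/n₁) = 30°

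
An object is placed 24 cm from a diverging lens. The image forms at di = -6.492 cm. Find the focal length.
1/f = 1/do + 1/di → f = -8.899 cm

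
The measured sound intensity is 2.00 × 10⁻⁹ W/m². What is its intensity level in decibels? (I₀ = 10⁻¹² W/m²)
β = 10·log₁₀(I/I₀) = 33.01 dB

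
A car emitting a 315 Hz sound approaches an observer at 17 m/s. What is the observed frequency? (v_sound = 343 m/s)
f_obs = f·v/(v − v_s) = 331.4 Hz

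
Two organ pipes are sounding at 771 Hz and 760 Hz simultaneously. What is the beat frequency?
11 Hz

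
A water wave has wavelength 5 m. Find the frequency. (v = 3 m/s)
f = v/λ = 0.6 Hz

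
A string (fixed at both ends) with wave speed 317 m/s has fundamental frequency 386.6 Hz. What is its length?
L = v/(2f₁) = 0.41 m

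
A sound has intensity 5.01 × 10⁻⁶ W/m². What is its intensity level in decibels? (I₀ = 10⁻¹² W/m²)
β = 10·log₁₀(I/I₀) = 67 dB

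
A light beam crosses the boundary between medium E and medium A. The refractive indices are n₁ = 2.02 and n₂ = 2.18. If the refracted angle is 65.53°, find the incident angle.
sin θ₁ = (n₂/n₁)·sin θ₂ → θ₁ = 79.2°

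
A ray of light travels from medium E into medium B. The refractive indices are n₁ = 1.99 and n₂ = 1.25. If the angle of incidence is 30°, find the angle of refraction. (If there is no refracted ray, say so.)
sin θ₂ = (n₁/n₂)·sin θ₁ = 0.796 → θ₂ = 52.75°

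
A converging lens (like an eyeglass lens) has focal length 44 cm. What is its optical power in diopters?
P = 1/f = 2.273 D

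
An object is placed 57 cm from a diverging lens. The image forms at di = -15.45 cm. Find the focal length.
1/f = 1/do + 1/di → f = -21.19 cm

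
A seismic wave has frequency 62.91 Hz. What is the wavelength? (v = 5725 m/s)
λ = v/f = 91 m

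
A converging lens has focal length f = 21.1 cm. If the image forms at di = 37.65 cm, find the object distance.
1/do = 1/f − 1/di → do = 48 cm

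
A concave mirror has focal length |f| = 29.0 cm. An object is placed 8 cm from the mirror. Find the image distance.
f = +29.0 cm (concave); 1/di = 1/f − 1/do → di = -11.05 cm (virtual image, behind mirror)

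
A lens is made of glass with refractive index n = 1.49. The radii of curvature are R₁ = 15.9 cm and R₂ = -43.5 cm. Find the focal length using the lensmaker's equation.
1/f = (n − 1)(1/R₁ − 1/R₂) → f = 23.76 cm (converging lens)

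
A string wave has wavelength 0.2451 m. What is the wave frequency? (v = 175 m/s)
f = v/λ = 714 Hz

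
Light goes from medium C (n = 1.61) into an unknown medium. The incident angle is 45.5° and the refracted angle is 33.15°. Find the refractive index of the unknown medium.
n₂ = n₁·sin θ₁ / sin θ₂ = 2.1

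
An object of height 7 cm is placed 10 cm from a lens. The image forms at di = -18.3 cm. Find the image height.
hi = (-di/do) × ho = 12.81 cm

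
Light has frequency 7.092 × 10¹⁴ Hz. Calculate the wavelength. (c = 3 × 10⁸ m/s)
λ = c/f = 423 nm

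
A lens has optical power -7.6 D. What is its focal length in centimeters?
f = 1/P = -13.16 cm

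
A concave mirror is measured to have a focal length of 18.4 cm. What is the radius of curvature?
R = 2|f| = 36.8 cm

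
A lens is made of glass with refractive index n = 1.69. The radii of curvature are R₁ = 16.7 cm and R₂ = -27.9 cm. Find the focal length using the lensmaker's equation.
1/f = (n − 1)(1/R₁ − 1/R₂) → f = 15.14 cm (converging lens)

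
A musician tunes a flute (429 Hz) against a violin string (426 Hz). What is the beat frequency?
3 Hz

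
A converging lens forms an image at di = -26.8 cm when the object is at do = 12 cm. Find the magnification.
M = −di/do = 2.233 (upright image)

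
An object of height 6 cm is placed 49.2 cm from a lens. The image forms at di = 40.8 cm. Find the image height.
hi = (-di/do) × ho = -4.976 cm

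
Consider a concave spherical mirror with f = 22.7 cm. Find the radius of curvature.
R = 2|f| = 45.4 cm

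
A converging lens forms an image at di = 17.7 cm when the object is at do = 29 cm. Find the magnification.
M = −di/do = -0.6103 (inverted image)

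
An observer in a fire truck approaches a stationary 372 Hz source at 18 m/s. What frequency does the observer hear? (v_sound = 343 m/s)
f_obs = f·(v + v_o)/v = 391.5 Hz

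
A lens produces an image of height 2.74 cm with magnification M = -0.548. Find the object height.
ho = |hi|/|M| = 5 cm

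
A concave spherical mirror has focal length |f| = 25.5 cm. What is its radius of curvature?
R = 2|f| = 51 cm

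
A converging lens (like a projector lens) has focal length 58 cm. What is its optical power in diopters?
P = 1/f = 1.724 D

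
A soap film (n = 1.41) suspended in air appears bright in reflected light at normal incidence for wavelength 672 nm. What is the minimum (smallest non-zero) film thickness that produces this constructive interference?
2nt = (m − ½)λ with m = 1 → t = (m − ½)λ/(2n) = 119.1 nm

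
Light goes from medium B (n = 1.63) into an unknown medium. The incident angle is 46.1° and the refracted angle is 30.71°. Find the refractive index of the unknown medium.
n₂ = n₁·sin θ₁ / sin θ₂ = 2.3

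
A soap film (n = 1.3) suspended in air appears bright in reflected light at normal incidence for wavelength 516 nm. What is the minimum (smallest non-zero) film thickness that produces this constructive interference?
2nt = (m − ½)λ with m = 1 → t = (m − ½)λ/(2n) = 99.23 nm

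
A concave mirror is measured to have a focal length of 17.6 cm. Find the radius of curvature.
R = 2|f| = 35.2 cm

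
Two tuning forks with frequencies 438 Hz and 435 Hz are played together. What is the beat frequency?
3 Hz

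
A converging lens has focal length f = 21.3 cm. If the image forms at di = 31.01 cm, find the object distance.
1/do = 1/f − 1/di → do = 68.02 cm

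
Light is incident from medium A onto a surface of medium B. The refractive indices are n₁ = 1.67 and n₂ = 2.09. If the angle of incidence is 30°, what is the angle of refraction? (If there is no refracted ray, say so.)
sin θ₂ = (n₁/n₂)·sin θ₁ = 0.3995 → θ₂ = 23.55°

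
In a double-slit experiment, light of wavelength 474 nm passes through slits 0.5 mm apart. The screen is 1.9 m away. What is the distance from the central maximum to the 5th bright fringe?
y = mλL/d = 9.006 mm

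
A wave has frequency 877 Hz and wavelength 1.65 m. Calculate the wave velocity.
v = fλ = 1447 m/s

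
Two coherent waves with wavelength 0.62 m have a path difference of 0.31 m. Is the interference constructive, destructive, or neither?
destructive — path difference = 0.5λ, an odd multiple of λ/2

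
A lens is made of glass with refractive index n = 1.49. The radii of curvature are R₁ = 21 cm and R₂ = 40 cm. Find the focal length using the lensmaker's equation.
1/f = (n − 1)(1/R₁ − 1/R₂) → f = 90.23 cm (converging lens)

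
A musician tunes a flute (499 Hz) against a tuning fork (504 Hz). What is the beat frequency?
5 Hz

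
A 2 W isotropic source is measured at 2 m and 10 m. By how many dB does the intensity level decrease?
Δβ = 20·log₁₀(r₂/r₁) = 13.98 dB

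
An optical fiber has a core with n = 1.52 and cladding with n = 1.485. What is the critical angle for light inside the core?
θc = arcsin(n_cladding/n_core) = 77.68°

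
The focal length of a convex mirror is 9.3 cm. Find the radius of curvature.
R = 2|f| = 18.6 cm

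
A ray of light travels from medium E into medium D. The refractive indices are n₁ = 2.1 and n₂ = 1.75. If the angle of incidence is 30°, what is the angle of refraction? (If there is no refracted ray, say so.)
sin θ₂ = (n₁/n₂)·sin θ₁ = 0.6 → θ₂ = 36.87°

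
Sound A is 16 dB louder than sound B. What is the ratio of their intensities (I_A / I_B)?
I_A/I_B = 10^(Δβ/10) = 39.81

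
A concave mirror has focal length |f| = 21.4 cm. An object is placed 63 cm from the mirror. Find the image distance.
f = +21.4 cm (concave); 1/di = 1/f − 1/do → di = 32.41 cm (real image, in front of mirror)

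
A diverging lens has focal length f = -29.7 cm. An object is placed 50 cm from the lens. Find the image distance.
1/di = 1/f − 1/do → di = -18.63 cm (virtual image)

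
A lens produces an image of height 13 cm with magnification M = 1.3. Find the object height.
ho = |hi|/|M| = 10 cm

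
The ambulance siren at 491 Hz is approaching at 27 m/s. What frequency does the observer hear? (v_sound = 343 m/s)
f_obs = f·v/(v − v_s) = 533 Hz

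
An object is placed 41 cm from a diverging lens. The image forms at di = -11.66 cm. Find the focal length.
1/f = 1/do + 1/di → f = -16.29 cm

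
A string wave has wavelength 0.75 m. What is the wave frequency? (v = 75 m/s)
f = v/λ = 100 Hz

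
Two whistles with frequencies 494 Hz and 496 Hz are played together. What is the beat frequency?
2 Hz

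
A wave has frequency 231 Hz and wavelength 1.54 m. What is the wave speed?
v = fλ = 355.7 m/s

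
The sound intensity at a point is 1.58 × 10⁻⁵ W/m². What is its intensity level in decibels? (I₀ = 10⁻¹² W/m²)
β = 10·log₁₀(I/I₀) = 71.99 dB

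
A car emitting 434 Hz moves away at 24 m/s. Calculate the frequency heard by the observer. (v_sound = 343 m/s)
f_obs = f·v/(v + v_s) = 405.6 Hz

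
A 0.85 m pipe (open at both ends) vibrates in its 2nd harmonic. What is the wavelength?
λₙ = 2L/n = 0.85 m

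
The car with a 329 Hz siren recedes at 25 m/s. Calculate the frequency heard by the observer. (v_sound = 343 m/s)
f_obs = f·v/(v + v_s) = 306.6 Hz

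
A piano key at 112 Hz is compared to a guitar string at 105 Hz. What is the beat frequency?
7 Hz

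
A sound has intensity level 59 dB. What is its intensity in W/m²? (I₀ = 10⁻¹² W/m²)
I = I₀·10^(β/10) = 7.94 × 10⁻⁷ W/m²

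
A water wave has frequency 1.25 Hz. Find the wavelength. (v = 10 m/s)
λ = v/f = 8 m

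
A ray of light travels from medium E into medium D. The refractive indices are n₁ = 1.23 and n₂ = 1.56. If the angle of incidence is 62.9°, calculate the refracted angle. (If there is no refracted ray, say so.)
sin θ₂ = (n₁/n₂)·sin θ₁ = 0.7019 → θ₂ = 44.58°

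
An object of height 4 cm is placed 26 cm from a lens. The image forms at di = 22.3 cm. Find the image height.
hi = (-di/do) × ho = -3.431 cm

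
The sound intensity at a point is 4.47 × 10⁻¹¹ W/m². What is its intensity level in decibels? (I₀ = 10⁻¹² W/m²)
β = 10·log₁₀(I/I₀) = 16.5 dB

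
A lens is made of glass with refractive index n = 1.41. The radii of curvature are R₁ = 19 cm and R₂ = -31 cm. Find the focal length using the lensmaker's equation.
1/f = (n − 1)(1/R₁ − 1/R₂) → f = 28.73 cm (converging lens)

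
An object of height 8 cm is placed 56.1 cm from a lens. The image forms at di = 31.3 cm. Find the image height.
hi = (-di/do) × ho = -4.463 cm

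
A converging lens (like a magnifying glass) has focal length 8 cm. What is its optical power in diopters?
P = 1/f = 12.5 D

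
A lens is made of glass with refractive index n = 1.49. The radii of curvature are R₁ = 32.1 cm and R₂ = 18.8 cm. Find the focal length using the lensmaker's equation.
1/f = (n − 1)(1/R₁ − 1/R₂) → f = -92.6 cm (diverging lens)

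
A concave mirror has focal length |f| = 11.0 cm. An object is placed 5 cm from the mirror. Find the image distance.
f = +11.0 cm (concave); 1/di = 1/f − 1/do → di = -9.167 cm (virtual image, behind mirror)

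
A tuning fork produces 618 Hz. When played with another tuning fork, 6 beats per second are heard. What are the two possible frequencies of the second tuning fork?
f₂ = 618 ± 6 Hz → 624 Hz or 612 Hz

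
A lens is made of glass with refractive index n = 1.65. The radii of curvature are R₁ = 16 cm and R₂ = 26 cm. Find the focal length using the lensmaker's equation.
1/f = (n − 1)(1/R₁ − 1/R₂) → f = 64 cm (converging lens)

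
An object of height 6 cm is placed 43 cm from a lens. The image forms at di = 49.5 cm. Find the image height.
hi = (-di/do) × ho = -6.907 cm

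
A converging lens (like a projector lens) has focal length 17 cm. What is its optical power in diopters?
P = 1/f = 5.882 D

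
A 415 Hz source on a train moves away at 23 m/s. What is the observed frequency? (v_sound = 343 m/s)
f_obs = f·v/(v + v_s) = 388.9 Hz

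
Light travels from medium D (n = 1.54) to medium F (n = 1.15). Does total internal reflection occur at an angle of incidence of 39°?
θc = arcsin(n₂/n₁) = 48.31°; 39° < θc, so no — the ray refracts.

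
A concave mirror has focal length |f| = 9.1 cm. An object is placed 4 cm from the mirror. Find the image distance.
f = +9.1 cm (concave); 1/di = 1/f − 1/do → di = -7.137 cm (virtual image, behind mirror)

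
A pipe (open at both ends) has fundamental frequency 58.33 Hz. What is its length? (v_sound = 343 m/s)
L = v/(2f₁) = 2.94 m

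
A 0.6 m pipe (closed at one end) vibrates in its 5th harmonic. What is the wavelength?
λₙ = 4L/n = 0.48 m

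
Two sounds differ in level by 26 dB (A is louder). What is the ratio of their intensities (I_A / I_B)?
I_A/I_B = 10^(Δβ/10) = 398.1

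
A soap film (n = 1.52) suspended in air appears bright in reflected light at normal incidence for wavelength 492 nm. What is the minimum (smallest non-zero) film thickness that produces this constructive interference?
2nt = (m − ½)λ with m = 1 → t = (m − ½)λ/(2n) = 80.92 nm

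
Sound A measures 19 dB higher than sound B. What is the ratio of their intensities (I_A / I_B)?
I_A/I_B = 10^(Δβ/10) = 79.43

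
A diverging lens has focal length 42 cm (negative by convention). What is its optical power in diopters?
P = 1/f = -2.381 D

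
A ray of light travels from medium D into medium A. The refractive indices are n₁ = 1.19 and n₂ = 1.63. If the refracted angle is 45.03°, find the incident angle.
sin θ₁ = (n₂/n₁)·sin θ₂ → θ₁ = 75.71°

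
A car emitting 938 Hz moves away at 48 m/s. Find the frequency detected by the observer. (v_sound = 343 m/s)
f_obs = f·v/(v + v_s) = 822.8 Hz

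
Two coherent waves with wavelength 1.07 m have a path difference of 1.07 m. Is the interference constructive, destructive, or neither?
constructive — path difference = 1λ, a whole number of wavelengths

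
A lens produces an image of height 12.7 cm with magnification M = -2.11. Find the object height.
ho = |hi|/|M| = 6.019 cm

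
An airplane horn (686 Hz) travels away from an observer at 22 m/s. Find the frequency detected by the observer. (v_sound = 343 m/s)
f_obs = f·v/(v + v_s) = 644.7 Hz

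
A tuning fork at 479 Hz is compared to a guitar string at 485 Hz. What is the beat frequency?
6 Hz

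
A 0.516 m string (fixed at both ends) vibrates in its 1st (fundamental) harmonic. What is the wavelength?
λₙ = 2L/n = 1.032 m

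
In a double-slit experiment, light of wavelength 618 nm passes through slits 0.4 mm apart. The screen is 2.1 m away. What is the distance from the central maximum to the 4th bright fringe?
y = mλL/d = 12.98 mm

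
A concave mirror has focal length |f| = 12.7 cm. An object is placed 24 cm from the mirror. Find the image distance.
f = +12.7 cm (concave); 1/di = 1/f − 1/do → di = 26.97 cm (real image, in front of mirror)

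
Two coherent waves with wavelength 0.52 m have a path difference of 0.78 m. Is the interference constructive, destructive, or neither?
destructive — path difference = 1.5λ, an odd multiple of λ/2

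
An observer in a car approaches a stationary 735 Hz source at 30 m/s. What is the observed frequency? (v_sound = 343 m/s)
f_obs = f·(v + v_o)/v = 799.3 Hz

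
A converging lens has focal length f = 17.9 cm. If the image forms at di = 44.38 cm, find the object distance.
1/do = 1/f − 1/di → do = 30 cm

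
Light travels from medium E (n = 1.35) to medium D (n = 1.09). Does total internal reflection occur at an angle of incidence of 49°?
θc = arcsin(n₂/n₁) = 53.84°; 49° < θc, so no — the ray refracts.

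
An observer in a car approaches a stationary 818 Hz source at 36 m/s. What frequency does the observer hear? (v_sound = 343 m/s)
f_obs = f·(v + v_o)/v = 903.9 Hz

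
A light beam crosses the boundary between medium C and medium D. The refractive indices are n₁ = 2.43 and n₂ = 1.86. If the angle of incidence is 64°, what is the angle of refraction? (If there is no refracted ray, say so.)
sin θ₂ = (n₁/n₂)·sin θ₁ = 1.174 > 1, so there is no refracted ray — the light undergoes total internal reflection.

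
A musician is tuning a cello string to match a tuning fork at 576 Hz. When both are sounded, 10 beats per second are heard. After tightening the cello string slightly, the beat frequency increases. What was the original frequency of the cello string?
586 Hz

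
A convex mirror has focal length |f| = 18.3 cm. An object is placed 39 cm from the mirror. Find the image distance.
f = −18.3 cm (convex); 1/di = 1/f − 1/do → di = -12.46 cm (virtual image, behind mirror)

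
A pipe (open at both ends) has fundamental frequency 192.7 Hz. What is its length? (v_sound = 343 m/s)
L = v/(2f₁) = 0.89 m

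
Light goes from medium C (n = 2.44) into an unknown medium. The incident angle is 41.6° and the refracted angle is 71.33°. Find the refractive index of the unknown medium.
n₂ = n₁·sin θ₁ / sin θ₂ = 1.71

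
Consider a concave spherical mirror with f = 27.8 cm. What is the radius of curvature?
R = 2|f| = 55.6 cm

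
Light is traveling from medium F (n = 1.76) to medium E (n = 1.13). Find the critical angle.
θc = arcsin(n₂/n₁) = 39.94°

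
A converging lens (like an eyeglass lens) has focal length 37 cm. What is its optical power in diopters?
P = 1/f = 2.703 D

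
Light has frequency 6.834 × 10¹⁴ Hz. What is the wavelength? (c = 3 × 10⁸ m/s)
λ = c/f = 439 nm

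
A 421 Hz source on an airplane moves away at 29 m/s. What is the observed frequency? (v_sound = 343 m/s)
f_obs = f·v/(v + v_s) = 388.2 Hz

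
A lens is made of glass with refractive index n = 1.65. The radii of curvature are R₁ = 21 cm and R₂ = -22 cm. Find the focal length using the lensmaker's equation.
1/f = (n − 1)(1/R₁ − 1/R₂) → f = 16.53 cm (converging lens)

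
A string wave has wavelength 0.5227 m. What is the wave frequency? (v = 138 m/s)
f = v/λ = 264 Hz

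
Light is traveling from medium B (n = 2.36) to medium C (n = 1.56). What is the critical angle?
θc = arcsin(n₂/n₁) = 41.38°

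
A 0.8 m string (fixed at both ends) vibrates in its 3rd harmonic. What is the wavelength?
λₙ = 2L/n = 0.5333 m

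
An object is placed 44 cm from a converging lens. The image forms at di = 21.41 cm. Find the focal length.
1/f = 1/do + 1/di → f = 14.4 cm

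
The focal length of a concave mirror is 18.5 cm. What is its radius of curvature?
R = 2|f| = 37 cm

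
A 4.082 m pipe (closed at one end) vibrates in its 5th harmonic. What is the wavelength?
λₙ = 4L/n = 3.266 m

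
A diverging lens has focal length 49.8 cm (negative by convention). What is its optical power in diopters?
P = 1/f = -2.008 D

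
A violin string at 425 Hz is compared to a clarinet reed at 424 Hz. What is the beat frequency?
1 Hz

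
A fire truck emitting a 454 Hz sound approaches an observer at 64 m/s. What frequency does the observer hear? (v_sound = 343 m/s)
f_obs = f·v/(v − v_s) = 558.1 Hz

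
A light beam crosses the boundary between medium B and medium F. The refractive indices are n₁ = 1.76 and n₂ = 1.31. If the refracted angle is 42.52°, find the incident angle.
sin θ₁ = (n₂/n₁)·sin θ₂ → θ₁ = 30.2°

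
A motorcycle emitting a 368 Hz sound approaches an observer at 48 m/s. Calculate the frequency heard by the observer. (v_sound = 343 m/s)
f_obs = f·v/(v − v_s) = 427.9 Hz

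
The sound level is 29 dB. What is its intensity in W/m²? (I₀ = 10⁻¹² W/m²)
I = I₀·10^(β/10) = 7.94 × 10⁻¹⁰ W/m²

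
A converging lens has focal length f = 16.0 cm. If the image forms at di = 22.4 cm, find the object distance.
1/do = 1/f − 1/di → do = 56 cm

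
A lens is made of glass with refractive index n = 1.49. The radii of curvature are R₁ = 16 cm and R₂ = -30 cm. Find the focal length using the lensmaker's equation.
1/f = (n − 1)(1/R₁ − 1/R₂) → f = 21.3 cm (converging lens)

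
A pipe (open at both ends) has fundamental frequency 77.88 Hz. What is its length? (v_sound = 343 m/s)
L = v/(2f₁) = 2.202 m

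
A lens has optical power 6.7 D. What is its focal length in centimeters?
f = 1/P = 14.93 cm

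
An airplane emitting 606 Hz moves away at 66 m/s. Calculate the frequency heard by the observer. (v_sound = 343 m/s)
f_obs = f·v/(v + v_s) = 508.2 Hz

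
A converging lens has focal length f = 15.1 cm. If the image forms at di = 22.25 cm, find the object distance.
1/do = 1/f − 1/di → do = 46.99 cm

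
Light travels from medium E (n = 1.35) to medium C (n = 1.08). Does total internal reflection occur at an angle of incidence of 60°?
θc = arcsin(n₂/n₁) = 53.13°; 60° > θc, so yes — total internal reflection.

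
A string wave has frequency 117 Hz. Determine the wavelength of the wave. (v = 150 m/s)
λ = v/f = 1.282 m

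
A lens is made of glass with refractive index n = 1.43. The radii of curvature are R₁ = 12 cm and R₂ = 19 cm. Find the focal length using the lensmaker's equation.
1/f = (n − 1)(1/R₁ − 1/R₂) → f = 75.75 cm (converging lens)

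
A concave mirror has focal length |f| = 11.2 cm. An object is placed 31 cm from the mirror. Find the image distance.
f = +11.2 cm (concave); 1/di = 1/f − 1/do → di = 17.54 cm (real image, in front of mirror)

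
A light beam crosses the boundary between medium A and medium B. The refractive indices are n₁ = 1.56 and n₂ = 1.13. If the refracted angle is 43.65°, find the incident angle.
sin θ₁ = (n₂/n₁)·sin θ₂ → θ₁ = 30°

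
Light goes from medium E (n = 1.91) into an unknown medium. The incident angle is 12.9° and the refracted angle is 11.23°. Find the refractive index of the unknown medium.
n₂ = n₁·sin θ₁ / sin θ₂ = 2.19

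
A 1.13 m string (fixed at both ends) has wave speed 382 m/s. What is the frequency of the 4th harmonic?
fₙ = nv/(2L) = 676.1 Hz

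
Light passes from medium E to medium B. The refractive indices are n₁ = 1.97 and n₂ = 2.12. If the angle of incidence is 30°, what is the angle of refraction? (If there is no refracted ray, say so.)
sin θ₂ = (n₁/n₂)·sin θ₁ = 0.4646 → θ₂ = 27.69°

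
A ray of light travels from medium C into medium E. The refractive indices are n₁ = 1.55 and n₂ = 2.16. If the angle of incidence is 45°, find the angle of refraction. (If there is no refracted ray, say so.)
sin θ₂ = (n₁/n₂)·sin θ₁ = 0.5074 → θ₂ = 30.49°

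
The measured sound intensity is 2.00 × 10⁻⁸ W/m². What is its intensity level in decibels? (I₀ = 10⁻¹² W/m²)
β = 10·log₁₀(I/I₀) = 43.01 dB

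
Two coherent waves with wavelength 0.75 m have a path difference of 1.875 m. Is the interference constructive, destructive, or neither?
destructive — path difference = 2.5λ, an odd multiple of λ/2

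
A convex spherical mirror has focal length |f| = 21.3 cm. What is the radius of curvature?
R = 2|f| = 42.6 cm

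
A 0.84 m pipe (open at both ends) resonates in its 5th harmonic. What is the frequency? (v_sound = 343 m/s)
fₙ = nv/(2L) = 1021 Hz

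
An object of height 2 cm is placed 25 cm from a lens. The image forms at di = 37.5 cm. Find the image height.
hi = (-di/do) × ho = -3 cm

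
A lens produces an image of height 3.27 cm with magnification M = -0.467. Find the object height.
ho = |hi|/|M| = 7.002 cm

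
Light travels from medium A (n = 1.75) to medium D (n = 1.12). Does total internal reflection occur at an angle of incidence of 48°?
θc = arcsin(n₂/n₁) = 39.79°; 48° > θc, so yes — total internal reflection.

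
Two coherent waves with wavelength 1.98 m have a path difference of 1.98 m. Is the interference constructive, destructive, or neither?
constructive — path difference = 1λ, a whole number of wavelengths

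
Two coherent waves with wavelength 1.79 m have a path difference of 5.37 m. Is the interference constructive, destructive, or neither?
constructive — path difference = 3λ, a whole number of wavelengths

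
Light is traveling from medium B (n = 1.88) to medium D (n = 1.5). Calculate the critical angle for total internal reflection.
θc = arcsin(n₂/n₁) = 52.93°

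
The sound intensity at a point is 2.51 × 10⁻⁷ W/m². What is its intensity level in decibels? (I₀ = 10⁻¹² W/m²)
β = 10·log₁₀(I/I₀) = 54 dB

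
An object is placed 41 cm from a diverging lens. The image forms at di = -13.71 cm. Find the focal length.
1/f = 1/do + 1/di → f = -20.6 cm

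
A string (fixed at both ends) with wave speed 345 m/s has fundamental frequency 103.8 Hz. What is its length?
L = v/(2f₁) = 1.662 m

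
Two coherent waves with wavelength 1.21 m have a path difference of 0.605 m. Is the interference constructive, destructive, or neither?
destructive — path difference = 0.5λ, an odd multiple of λ/2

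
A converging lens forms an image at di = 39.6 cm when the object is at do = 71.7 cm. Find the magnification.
M = −di/do = -0.5523 (inverted image)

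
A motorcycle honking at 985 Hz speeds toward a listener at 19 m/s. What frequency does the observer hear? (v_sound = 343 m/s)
f_obs = f·v/(v − v_s) = 1043 Hz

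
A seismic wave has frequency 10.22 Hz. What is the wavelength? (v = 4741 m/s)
λ = v/f = 463.9 m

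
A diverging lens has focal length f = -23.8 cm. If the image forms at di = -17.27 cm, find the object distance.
1/do = 1/f − 1/di → do = 62.94 cm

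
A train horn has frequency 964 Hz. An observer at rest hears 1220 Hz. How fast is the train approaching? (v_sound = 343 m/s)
v_s = v·(1 − f/f_obs) = 71.97 m/s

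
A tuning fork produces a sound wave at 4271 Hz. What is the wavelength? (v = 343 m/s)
λ = v/f = 0.08031 m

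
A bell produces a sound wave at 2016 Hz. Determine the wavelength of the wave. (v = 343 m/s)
λ = v/f = 0.1701 m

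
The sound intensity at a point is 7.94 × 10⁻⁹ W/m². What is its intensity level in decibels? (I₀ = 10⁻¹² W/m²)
β = 10·log₁₀(I/I₀) = 39 dB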